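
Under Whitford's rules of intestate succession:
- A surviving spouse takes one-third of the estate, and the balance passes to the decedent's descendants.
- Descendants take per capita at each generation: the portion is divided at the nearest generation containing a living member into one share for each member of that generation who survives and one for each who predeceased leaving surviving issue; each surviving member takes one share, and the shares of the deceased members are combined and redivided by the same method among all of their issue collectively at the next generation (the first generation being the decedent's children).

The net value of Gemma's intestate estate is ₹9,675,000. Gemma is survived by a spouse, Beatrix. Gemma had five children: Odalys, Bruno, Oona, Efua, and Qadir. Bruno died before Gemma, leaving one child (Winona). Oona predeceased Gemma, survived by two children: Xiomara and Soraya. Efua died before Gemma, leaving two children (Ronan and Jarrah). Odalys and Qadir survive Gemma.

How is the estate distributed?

Beatrix takes one-third of ₹9,675,000 = ₹3,225,000. The remaining ₹6,450,000 passes to the descendants.
The descendants' portion (₹6,450,000) is divided at the children's generation into 5 shares of ₹1,290,000. Odalys and Qadir each take ₹1,290,000. The 3 shares of the deceased (Bruno, Oona, and Efua) are combined into a pool of ₹3,870,000.
That pool (₹3,870,000) is divided at the grandchildren's generation equally among Winona, Xiomara, Soraya, Ronan, and Jarrah: ₹774,000 each.

Beatrix: ₹3,225,000; Odalys: ₹1,290,000; Winona: ₹774,000; Xiomara: ₹774,000; Soraya: ₹774,000; Ronan: ₹774,000; Jarrah: ₹774,000; Qadir: ₹1,290,000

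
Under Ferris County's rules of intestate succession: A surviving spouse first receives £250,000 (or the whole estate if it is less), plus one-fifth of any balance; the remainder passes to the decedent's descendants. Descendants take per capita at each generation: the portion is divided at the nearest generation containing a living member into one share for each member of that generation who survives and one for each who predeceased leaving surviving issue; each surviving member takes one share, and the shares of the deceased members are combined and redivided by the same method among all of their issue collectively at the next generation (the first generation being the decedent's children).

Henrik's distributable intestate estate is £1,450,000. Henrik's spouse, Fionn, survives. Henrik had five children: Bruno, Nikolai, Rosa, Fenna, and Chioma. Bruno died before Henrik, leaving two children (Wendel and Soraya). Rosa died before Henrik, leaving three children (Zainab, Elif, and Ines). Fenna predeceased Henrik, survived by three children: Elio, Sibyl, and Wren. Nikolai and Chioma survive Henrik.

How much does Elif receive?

Fionn first takes £250,000, leaving a balance of £1,200,000. Fionn then takes one-fifth of the balance (£240,000), for a total of £490,000. The remaining £960,000 passes to the descendants.
The descendants' portion (£960,000) is divided at the children's generation into 5 shares of £192,000. Nikolai and Chioma each take £192,000. The 3 shares of the deceased (Bruno, Rosa, and Fenna) are combined into a pool of £576,000.
That pool (£576,000) is divided at the grandchildren's generation equally among Wendel, Soraya, Zainab, Elif, Ines, Elio, Sibyl, and Wren: £72,000 each.

Elif receives £72,000.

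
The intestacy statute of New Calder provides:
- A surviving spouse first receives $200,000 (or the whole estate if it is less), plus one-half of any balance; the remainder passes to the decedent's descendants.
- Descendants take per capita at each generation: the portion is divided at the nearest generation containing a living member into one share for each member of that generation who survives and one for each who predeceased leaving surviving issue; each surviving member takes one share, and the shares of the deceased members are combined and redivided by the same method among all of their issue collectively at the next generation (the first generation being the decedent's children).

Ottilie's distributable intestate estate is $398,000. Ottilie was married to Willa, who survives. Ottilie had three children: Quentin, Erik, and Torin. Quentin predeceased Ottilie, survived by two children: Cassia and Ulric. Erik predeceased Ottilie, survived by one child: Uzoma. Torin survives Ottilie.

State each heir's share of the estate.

Willa first takes $200,000, leaving a balance of $198,000. Willa then takes one-half of the balance ($99,000), for a total of $299,000. The remaining $99,000 passes to the descendants.
The descendants' portion ($99,000) is divided at the children's generation into 3 shares of $33,000. Torin takes $33,000. The 2 shares of the deceased (Quentin and Erik) are combined into a pool of $66,000.
That pool ($66,000) is divided at the grandchildren's generation equally among Cassia, Ulric, and Uzoma: $22,000 each.

Willa: $299,000; Cassia: $22,000; Ulric: $22,000; Uzoma: $22,000; Torin: $33,000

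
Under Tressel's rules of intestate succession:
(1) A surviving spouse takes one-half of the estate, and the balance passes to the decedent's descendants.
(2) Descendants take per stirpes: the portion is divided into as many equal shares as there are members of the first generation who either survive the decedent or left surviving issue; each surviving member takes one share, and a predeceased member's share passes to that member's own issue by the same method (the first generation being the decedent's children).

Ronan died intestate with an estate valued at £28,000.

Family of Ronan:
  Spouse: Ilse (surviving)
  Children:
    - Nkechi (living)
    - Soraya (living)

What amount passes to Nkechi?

Ilse takes one-half of £28,000 = £14,000. The remaining £14,000 passes to the descendants.
The descendants' portion (£14,000) is divided into 2 shares of £7,000: Nkechi and Soraya each take £7,000.

Nkechi receives £7,000.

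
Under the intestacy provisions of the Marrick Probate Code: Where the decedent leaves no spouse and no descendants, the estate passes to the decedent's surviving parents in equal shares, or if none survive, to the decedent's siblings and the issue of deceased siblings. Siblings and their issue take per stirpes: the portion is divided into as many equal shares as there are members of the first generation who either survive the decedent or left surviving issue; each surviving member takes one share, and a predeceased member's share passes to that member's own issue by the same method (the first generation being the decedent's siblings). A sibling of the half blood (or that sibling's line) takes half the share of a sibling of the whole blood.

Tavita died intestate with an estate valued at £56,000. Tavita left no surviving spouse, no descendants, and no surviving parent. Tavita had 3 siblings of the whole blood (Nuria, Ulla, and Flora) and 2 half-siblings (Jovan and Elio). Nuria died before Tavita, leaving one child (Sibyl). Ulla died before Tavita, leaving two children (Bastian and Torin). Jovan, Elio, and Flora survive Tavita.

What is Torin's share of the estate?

The entire £56,000 passes to the siblings and their issue.
Counting each half-blood sibling's line as half a unit, there are 4 units in £56,000, so one unit is £14,000. Whole-blood lines (Nuria, Ulla, and Flora) take £14,000 each; half-blood lines (Jovan and Elio) take £7,000 each.
Nuria's share (£14,000) passes entirely to Sibyl.
Ulla's share (£14,000) is divided into 2 shares of £7,000: Bastian and Torin each take £7,000.

Torin receives £7,000.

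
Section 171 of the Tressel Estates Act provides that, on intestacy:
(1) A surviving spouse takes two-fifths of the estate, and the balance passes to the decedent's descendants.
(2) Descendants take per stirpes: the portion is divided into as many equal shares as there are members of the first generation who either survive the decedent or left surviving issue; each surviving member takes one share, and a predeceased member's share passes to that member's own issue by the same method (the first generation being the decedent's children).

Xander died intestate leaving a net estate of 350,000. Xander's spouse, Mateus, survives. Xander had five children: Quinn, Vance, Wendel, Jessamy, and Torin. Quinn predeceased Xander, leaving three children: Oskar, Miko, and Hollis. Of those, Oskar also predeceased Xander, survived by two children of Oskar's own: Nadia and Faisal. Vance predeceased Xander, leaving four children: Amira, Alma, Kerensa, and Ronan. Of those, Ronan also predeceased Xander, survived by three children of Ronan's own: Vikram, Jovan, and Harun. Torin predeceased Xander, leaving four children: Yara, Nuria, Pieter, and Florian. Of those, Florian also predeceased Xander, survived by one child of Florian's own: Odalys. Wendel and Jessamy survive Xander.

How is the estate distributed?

Mateus takes two-fifths of 350,000 = 140,000. The remaining 210,000 passes to the descendants.
The descendants' portion (210,000) is divided into 5 shares of 42,000: Wendel and Jessamy each take 42,000; Quinn's 42,000 share passes to Quinn's issue; Vance's 42,000 share passes to Vance's issue; Torin's 42,000 share passes to Torin's issue.
Quinn's share (42,000) is divided into 3 shares of 14,000: Miko and Hollis each take 14,000; Oskar's 14,000 share passes to Oskar's issue.
Oskar's share (14,000) is divided into 2 shares of 7,000: Nadia and Faisal each take 7,000.
Vance's share (42,000) is divided into 4 shares of 10,500: Amira, Alma, and Kerensa each take 10,500; Ronan's 10,500 share passes to Ronan's issue.
Ronan's share (10,500) is divided into 3 shares of 3,500: Vikram, Jovan, and Harun each take 3,500.
Torin's share (42,000) is divided into 4 shares of 10,500: Yara, Nuria, and Pieter each take 10,500; Florian's 10,500 share passes to Florian's issue.
Florian's share (10,500) passes entirely to Odalys.

Mateus: 140,000; Nadia: 7,000; Faisal: 7,000; Miko: 14,000; Hollis: 14,000; Amira: 10,500; Alma: 10,500; Kerensa: 10,500; Vikram: 3,500; Jovan: 3,500; Harun: 3,500; Wendel: 42,000; Jessamy: 42,000; Yara: 10,500; Nuria: 10,500; Pieter: 10,500; Odalys: 10,500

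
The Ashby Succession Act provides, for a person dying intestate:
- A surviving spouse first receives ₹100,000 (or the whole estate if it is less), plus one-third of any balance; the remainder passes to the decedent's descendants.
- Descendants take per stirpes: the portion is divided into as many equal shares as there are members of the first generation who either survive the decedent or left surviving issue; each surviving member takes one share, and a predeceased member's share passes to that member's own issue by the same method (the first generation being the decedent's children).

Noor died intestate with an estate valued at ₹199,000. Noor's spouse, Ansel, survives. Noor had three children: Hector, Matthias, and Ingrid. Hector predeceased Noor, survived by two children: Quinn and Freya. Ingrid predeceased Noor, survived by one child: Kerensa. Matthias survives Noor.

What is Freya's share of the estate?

Ansel first takes ₹100,000, leaving a balance of ₹99,000. Ansel then takes one-third of the balance (₹33,000), for a total of ₹133,000. The remaining ₹66,000 passes to the descendants.
The descendants' portion (₹66,000) is divided into 3 shares of ₹22,000: Matthias takes ₹22,000; Hector's ₹22,000 share passes to Hector's issue; Ingrid's ₹22,000 share passes to Ingrid's issue.
Hector's share (₹22,000) is divided into 2 shares of ₹11,000: Quinn and Freya each take ₹11,000.
Ingrid's share (₹22,000) passes entirely to Kerensa.

Freya receives ₹11,000.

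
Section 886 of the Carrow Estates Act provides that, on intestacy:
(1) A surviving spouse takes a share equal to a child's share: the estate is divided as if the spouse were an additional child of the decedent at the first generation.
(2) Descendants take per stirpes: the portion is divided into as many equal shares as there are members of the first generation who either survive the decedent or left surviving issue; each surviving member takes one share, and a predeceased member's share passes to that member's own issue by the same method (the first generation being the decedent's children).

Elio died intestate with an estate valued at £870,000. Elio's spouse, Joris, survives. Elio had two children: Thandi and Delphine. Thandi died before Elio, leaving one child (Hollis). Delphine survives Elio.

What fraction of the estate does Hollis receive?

The spouse counts as an additional share at the children's level, so there are 3 primary shares of £290,000. Joris takes one such share (£290,000).
The children's combined portion (£580,000) is divided into 2 shares of £290,000: Delphine takes £290,000; Thandi's £290,000 share passes to Thandi's issue.
Thandi's share (£290,000) passes entirely to Hollis.

Hollis receives 1/3 of the estate.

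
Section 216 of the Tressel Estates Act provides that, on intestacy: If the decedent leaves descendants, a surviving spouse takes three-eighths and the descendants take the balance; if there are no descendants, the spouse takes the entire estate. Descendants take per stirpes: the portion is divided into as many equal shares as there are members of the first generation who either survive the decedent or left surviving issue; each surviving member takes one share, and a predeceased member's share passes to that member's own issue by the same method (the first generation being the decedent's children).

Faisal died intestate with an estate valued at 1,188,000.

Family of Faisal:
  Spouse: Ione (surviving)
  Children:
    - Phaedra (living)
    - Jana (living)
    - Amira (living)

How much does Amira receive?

Amira receives 247,500.

Ione takes three-eighths of 1,188,000 = 445,500. The remaining 742,500 passes to the descendants.
The descendants' portion (742,500) is divided into 3 shares of 247,500: Phaedra, Jana, and Amira each take 247,500.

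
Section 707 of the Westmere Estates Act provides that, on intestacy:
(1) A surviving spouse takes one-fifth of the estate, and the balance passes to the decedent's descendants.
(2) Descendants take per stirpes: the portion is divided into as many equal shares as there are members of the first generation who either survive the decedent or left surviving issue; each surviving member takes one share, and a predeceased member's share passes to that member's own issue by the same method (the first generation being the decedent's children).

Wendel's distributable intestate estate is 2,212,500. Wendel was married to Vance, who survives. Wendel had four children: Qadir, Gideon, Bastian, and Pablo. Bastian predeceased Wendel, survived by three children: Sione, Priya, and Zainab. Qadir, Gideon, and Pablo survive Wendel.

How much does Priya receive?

Vance takes one-fifth of 2,212,500 = 442,500. The remaining 1,770,000 passes to the descendants.
The descendants' portion (1,770,000) is divided into 4 shares of 442,500: Qadir, Gideon, and Pablo each take 442,500; Bastian's 442,500 share passes to Bastian's issue.
Bastian's share (442,500) is divided into 3 shares of 147,500: Sione, Priya, and Zainab each take 147,500.

Priya receives 147,500.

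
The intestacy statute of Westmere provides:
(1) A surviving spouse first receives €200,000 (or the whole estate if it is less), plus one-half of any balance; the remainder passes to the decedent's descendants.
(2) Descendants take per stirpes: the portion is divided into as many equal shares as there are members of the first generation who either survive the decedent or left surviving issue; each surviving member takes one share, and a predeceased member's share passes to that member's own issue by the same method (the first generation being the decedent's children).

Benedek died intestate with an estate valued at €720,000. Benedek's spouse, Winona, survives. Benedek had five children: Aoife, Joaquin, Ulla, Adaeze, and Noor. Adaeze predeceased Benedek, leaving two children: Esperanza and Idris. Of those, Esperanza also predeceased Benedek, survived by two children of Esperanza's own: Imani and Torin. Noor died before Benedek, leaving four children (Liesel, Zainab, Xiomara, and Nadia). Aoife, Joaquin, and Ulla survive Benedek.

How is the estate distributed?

Winona first takes €200,000, leaving a balance of €520,000. Winona then takes one-half of the balance (€260,000), for a total of €460,000. The remaining €260,000 passes to the descendants.
The descendants' portion (€260,000) is divided into 5 shares of €52,000: Aoife, Joaquin, and Ulla each take €52,000; Adaeze's €52,000 share passes to Adaeze's issue; Noor's €52,000 share passes to Noor's issue.
Adaeze's share (€52,000) is divided into 2 shares of €26,000: Idris takes €26,000; Esperanza's €26,000 share passes to Esperanza's issue.
Esperanza's share (€26,000) is divided into 2 shares of €13,000: Imani and Torin each take €13,000.
Noor's share (€52,000) is divided into 4 shares of €13,000: Liesel, Zainab, Xiomara, and Nadia each take €13,000.

Winona: €460,000; Aoife: €52,000; Joaquin: €52,000; Ulla: €52,000; Imani: €13,000; Torin: €13,000; Idris: €26,000; Liesel: €13,000; Zainab: €13,000; Xiomara: €13,000; Nadia: €13,000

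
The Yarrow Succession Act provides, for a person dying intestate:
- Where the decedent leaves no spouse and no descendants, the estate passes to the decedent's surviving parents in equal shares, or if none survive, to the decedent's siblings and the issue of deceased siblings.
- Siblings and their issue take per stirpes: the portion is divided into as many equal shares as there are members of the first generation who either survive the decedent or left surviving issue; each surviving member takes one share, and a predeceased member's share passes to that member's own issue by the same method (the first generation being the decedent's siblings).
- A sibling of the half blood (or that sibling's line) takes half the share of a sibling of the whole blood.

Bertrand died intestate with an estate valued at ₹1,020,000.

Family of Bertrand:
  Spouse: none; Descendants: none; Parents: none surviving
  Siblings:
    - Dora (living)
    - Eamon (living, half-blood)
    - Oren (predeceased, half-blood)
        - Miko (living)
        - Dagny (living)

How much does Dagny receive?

Dagny receives ₹127,500.

The entire ₹1,020,000 passes to the siblings and their issue.
Counting each half-blood sibling's line as half a unit, there are 2 units in ₹1,020,000, so one unit is ₹510,000. Whole-blood lines (Dora) take ₹510,000 each; half-blood lines (Eamon and Oren) take ₹255,000 each.
Oren's share (₹255,000) is divided into 2 shares of ₹127,500: Miko and Dagny each take ₹127,500.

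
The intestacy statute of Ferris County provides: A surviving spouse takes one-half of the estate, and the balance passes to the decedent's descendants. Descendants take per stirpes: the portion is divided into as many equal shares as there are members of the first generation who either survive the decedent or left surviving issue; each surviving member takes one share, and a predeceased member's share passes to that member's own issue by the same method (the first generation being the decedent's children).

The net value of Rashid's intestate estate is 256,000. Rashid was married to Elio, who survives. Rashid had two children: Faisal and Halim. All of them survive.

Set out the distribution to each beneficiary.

Elio takes one-half of 256,000 = 128,000. The remaining 128,000 passes to the descendants.
The descendants' portion (128,000) is divided into 2 shares of 64,000: Faisal and Halim each take 64,000.

Elio: 128,000; Faisal: 64,000; Halim: 64,000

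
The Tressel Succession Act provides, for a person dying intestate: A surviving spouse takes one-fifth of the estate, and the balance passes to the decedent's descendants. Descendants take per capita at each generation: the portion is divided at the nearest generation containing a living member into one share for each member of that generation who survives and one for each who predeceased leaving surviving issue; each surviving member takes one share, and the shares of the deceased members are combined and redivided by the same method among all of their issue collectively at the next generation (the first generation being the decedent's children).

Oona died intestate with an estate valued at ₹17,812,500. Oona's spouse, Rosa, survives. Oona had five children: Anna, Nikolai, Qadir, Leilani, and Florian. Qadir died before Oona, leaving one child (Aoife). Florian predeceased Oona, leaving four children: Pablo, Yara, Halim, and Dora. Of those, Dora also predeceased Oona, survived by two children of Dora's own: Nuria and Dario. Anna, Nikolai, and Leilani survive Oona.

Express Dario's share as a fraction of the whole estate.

Dario receives 4/125 of the estate.

Rosa takes one-fifth of ₹17,812,500 = ₹3,562,500. The remaining ₹14,250,000 passes to the descendants.
The descendants' portion (₹14,250,000) is divided at the children's generation into 5 shares of ₹2,850,000. Anna, Nikolai, and Leilani each take ₹2,850,000. The 2 shares of the deceased (Qadir and Florian) are combined into a pool of ₹5,700,000.
That pool (₹5,700,000) is divided at the grandchildren's generation into 5 shares of ₹1,140,000. Aoife, Pablo, Yara, and Halim each take ₹1,140,000. The remaining share for the deceased Dora (₹1,140,000) is carried to the next generation.
That pool (₹1,140,000) is divided at the great-grandchildren's generation equally among Nuria and Dario: ₹570,000 each.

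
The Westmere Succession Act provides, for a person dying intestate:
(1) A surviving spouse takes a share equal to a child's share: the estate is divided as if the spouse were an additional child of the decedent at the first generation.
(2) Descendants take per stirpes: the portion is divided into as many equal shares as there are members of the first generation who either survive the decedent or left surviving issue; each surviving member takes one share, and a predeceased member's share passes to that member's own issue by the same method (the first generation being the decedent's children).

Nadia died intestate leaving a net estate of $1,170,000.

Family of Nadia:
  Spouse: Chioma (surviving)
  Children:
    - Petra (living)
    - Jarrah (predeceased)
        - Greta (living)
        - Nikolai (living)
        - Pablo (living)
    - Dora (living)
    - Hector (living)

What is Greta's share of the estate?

Greta receives $78,000.

The spouse counts as an additional share at the children's level, so there are 5 primary shares of $234,000. Chioma takes one such share ($234,000).
The children's combined portion ($936,000) is divided into 4 shares of $234,000: Petra, Dora, and Hector each take $234,000; Jarrah's $234,000 share passes to Jarrah's issue.
Jarrah's share ($234,000) is divided into 3 shares of $78,000: Greta, Nikolai, and Pablo each take $78,000.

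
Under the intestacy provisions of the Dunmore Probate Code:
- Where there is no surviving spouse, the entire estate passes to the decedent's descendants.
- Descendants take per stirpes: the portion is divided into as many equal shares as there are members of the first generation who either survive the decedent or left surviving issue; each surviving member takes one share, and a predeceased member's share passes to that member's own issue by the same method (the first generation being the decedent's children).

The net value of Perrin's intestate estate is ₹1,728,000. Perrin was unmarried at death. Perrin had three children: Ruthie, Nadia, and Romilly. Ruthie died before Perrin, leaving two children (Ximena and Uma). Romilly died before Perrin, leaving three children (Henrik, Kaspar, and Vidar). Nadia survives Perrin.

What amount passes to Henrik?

The entire ₹1,728,000 passes to the descendants.
That amount (₹1,728,000) is divided into 3 shares of ₹576,000: Nadia takes ₹576,000; Ruthie's ₹576,000 share passes to Ruthie's issue; Romilly's ₹576,000 share passes to Romilly's issue.
Ruthie's share (₹576,000) is divided into 2 shares of ₹288,000: Ximena and Uma each take ₹288,000.
Romilly's share (₹576,000) is divided into 3 shares of ₹192,000: Henrik, Kaspar, and Vidar each take ₹192,000.

Henrik receives ₹192,000.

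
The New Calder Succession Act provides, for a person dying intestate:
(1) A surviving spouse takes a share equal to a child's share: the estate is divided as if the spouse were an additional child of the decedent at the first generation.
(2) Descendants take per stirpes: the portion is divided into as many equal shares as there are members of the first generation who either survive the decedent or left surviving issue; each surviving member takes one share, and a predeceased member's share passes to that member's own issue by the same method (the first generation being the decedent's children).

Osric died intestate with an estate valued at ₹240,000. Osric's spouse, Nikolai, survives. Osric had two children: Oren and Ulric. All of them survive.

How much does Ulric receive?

The spouse counts as an additional share at the children's level, so there are 3 primary shares of ₹80,000. Nikolai takes one such share (₹80,000).
The children's combined portion (₹160,000) is divided into 2 shares of ₹80,000: Oren and Ulric each take ₹80,000.

Ulric receives ₹80,000.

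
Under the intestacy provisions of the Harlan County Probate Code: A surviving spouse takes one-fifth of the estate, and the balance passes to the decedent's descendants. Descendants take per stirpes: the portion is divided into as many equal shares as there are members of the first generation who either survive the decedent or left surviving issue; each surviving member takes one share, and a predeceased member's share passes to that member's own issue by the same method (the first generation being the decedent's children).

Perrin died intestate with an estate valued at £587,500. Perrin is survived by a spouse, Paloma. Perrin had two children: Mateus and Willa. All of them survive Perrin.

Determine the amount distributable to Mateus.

Mateus receives £235,000.

Paloma takes one-fifth of £587,500 = £117,500. The remaining £470,000 passes to the descendants.
The descendants' portion (£470,000) is divided into 2 shares of £235,000: Mateus and Willa each take £235,000.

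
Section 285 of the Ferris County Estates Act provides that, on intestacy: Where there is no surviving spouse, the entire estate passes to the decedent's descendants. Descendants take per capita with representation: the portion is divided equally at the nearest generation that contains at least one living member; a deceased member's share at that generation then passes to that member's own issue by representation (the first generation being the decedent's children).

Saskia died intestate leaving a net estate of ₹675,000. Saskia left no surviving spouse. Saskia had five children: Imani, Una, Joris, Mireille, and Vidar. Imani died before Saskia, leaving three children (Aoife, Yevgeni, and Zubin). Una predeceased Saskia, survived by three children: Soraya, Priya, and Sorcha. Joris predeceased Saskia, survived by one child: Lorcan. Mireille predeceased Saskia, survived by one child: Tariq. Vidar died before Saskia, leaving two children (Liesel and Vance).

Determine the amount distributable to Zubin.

Zubin receives ₹67,500.

The entire ₹675,000 passes to the descendants.
No child survives, so the initial division is made at the grandchildren's generation.
That amount (₹675,000) is divided into 10 shares of ₹67,500: Aoife, Yevgeni, Zubin, Soraya, Priya, Sorcha, Lorcan, Tariq, Liesel, and Vance each take ₹67,500.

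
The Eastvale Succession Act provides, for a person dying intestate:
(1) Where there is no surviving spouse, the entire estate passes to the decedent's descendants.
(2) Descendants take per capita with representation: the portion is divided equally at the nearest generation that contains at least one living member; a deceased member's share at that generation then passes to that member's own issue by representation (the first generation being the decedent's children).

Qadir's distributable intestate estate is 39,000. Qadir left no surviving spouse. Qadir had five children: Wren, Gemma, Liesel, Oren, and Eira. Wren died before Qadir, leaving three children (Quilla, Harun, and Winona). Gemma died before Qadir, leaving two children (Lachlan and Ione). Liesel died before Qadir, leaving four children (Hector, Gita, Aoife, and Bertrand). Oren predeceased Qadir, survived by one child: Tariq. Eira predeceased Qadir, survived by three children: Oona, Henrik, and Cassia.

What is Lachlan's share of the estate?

The entire 39,000 passes to the descendants.
No child survives, so the initial division is made at the grandchildren's generation.
That amount (39,000) is divided into 13 shares of 3,000: Quilla, Harun, Winona, Lachlan, Ione, Hector, Gita, Aoife, Bertrand, Tariq, Oona, Henrik, and Cassia each take 3,000.

Lachlan receives 3,000.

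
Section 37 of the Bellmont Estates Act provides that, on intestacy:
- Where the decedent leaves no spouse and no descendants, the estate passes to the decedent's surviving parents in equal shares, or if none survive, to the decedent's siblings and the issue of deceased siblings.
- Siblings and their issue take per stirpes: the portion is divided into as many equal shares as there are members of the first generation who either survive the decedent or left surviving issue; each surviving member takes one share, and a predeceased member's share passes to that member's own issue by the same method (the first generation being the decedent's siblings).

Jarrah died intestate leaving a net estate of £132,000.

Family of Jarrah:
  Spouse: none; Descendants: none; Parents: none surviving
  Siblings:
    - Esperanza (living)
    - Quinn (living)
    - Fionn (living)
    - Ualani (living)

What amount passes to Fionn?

Fionn receives £33,000.

The entire £132,000 passes to the siblings and their issue.
That amount (£132,000) is divided into 4 shares of £33,000: Esperanza, Quinn, Fionn, and Ualani each take £33,000.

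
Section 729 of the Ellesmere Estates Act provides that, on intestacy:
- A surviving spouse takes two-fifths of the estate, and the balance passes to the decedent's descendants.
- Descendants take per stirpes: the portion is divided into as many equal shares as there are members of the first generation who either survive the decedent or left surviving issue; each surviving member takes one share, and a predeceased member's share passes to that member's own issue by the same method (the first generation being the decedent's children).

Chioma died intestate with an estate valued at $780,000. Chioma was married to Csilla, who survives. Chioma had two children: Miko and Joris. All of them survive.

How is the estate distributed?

Csilla takes two-fifths of $780,000 = $312,000. The remaining $468,000 passes to the descendants.
The descendants' portion ($468,000) is divided into 2 shares of $234,000: Miko and Joris each take $234,000.

Csilla: $312,000; Miko: $234,000; Joris: $234,000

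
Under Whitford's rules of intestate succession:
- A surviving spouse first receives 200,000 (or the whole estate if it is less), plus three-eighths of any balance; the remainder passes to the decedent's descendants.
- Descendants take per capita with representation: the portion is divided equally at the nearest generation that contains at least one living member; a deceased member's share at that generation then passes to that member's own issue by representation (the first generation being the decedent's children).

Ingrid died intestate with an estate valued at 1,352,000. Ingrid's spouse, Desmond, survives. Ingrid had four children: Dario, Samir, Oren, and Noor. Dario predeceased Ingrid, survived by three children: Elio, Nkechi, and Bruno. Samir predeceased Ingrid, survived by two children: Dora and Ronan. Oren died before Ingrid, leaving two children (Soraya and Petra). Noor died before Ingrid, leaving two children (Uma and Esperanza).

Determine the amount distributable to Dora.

Desmond first takes 200,000, leaving a balance of 1,152,000. Desmond then takes three-eighths of the balance (432,000), for a total of 632,000. The remaining 720,000 passes to the descendants.
No child survives, so the initial division is made at the grandchildren's generation.
The descendants' portion (720,000) is divided into 9 shares of 80,000: Elio, Nkechi, Bruno, Dora, Ronan, Soraya, Petra, Uma, and Esperanza each take 80,000.

Dora receives 80,000.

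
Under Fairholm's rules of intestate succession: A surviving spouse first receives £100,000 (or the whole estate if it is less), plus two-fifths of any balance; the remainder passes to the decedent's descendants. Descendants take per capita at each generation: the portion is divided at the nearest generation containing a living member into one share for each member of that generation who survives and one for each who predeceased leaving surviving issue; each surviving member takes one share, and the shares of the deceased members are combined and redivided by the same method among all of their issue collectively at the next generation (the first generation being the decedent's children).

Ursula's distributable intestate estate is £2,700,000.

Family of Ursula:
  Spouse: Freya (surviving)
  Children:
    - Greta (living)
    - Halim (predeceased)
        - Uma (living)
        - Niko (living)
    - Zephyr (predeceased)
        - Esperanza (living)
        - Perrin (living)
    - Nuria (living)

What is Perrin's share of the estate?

Perrin receives £195,000.

Freya first takes £100,000, leaving a balance of £2,600,000. Freya then takes two-fifths of the balance (£1,040,000), for a total of £1,140,000. The remaining £1,560,000 passes to the descendants.
The descendants' portion (£1,560,000) is divided at the children's generation into 4 shares of £390,000. Greta and Nuria each take £390,000. The 2 shares of the deceased (Halim and Zephyr) are combined into a pool of £780,000.
That pool (£780,000) is divided at the grandchildren's generation equally among Uma, Niko, Esperanza, and Perrin: £195,000 each.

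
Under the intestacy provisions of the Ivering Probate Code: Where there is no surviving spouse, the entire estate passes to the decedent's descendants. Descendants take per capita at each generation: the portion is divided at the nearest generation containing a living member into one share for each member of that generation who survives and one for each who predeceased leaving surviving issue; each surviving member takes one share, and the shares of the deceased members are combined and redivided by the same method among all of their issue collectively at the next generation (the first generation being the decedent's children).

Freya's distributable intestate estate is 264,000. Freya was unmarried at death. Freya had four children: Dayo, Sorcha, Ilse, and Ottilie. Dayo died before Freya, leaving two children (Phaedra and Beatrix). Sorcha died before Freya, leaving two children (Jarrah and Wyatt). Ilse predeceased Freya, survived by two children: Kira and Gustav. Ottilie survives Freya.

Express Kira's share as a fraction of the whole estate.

Kira receives 1/8 of the estate.

The entire 264,000 passes to the descendants.
That amount (264,000) is divided at the children's generation into 4 shares of 66,000. Ottilie takes 66,000. The 3 shares of the deceased (Dayo, Sorcha, and Ilse) are combined into a pool of 198,000.
That pool (198,000) is divided at the grandchildren's generation equally among Phaedra, Beatrix, Jarrah, Wyatt, Kira, and Gustav: 33,000 each.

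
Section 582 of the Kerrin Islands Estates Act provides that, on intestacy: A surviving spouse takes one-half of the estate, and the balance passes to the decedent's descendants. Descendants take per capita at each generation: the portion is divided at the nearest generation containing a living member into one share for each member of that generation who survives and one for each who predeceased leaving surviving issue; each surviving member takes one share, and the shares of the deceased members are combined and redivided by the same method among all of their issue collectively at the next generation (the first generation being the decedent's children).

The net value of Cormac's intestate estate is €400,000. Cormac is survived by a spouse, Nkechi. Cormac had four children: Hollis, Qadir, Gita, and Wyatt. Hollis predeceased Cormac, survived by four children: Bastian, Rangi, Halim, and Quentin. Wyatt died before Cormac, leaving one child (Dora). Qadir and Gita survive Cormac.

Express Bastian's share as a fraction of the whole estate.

Bastian receives 1/20 of the estate.

Nkechi takes one-half of €400,000 = €200,000. The remaining €200,000 passes to the descendants.
The descendants' portion (€200,000) is divided at the children's generation into 4 shares of €50,000. Qadir and Gita each take €50,000. The 2 shares of the deceased (Hollis and Wyatt) are combined into a pool of €100,000.
That pool (€100,000) is divided at the grandchildren's generation equally among Bastian, Rangi, Halim, Quentin, and Dora: €20,000 each.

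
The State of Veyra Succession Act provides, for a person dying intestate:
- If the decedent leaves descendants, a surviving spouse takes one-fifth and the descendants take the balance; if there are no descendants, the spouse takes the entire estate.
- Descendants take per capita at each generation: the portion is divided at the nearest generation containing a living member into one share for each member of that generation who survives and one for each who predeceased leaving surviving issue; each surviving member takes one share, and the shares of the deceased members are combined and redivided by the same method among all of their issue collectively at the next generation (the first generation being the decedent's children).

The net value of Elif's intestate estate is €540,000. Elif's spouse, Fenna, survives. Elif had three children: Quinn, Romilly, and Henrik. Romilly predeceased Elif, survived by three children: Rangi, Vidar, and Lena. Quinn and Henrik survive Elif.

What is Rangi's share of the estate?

Fenna takes one-fifth of €540,000 = €108,000. The remaining €432,000 passes to the descendants.
The descendants' portion (€432,000) is divided at the children's generation into 3 shares of €144,000. Quinn and Henrik each take €144,000. The remaining share for the deceased Romilly (€144,000) is carried to the next generation.
That pool (€144,000) is divided at the grandchildren's generation equally among Rangi, Vidar, and Lena: €48,000 each.

Rangi receives €48,000.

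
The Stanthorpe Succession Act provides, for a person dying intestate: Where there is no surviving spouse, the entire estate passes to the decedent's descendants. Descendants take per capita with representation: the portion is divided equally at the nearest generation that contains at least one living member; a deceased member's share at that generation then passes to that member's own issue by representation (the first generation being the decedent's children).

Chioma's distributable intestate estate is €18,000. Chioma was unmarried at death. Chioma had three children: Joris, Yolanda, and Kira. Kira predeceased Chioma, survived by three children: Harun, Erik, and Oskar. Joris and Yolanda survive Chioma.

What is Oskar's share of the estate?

The entire €18,000 passes to the descendants.
That amount (€18,000) is divided into 3 shares of €6,000: Joris and Yolanda each take €6,000; Kira's €6,000 share passes to Kira's issue.
Kira's share (€6,000) is divided into 3 shares of €2,000: Harun, Erik, and Oskar each take €2,000.

Oskar receives €2,000.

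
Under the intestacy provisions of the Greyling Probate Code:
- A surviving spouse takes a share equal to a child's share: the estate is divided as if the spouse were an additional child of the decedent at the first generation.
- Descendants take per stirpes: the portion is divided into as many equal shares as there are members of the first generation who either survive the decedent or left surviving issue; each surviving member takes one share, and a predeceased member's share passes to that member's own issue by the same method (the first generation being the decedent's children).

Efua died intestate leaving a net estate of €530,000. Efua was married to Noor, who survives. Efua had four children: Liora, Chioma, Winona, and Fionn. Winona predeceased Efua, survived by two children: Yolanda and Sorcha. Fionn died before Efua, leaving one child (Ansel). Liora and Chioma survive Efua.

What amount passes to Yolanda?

The spouse counts as an additional share at the children's level, so there are 5 primary shares of €106,000. Noor takes one such share (€106,000).
The children's combined portion (€424,000) is divided into 4 shares of €106,000: Liora and Chioma each take €106,000; Winona's €106,000 share passes to Winona's issue; Fionn's €106,000 share passes to Fionn's issue.
Winona's share (€106,000) is divided into 2 shares of €53,000: Yolanda and Sorcha each take €53,000.
Fionn's share (€106,000) passes entirely to Ansel.

Yolanda receives €53,000.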